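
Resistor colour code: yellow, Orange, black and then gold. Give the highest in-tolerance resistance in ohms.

45.15 Ω

Yellow → 4 (first significant figure)
Orange → 3 (second significant figure)
Black → ×1 multiplier
Gold → ±5% tolerance
43 × 1 = 43 Ω
Highest = 43 × (1 + 5/100) = 45.15 Ω.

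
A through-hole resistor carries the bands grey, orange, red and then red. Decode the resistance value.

8300 Ω

Grey → 8 (first significant figure)
Orange → 3 (second significant figure)
Red → ×10^2 multiplier
83 × 100 = 8300 Ω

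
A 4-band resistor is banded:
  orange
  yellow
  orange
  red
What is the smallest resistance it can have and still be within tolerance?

33320 Ω

Orange → 3 (first significant figure)
Yellow → 4 (second significant figure)
Orange → ×10^3 multiplier
Red → ±2% tolerance
34 × 1000 = 34000 Ω
Smallest = 34000 × (1 − 2/100) = 33320 Ω.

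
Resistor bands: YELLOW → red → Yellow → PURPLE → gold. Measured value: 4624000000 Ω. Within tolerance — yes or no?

Yellow → 4 (first significant figure)
Red → 2 (second significant figure)
Yellow → 4 (third significant figure)
Violet → ×10^7 multiplier
Gold → ±5% tolerance
424 × 10000000 = 4240000000 Ω
Allowed range: 4028000000 Ω to 4452000000 Ω.
4624000000 Ω lies outside that range.

no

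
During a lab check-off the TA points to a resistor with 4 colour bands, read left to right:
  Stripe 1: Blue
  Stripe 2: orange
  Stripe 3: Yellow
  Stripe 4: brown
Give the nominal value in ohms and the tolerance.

630000 Ω ±1%

Blue → 6 (first significant figure)
Orange → 3 (second significant figure)
Yellow → ×10^4 multiplier
Brown → ±1% tolerance
63 × 10000 = 630000 Ω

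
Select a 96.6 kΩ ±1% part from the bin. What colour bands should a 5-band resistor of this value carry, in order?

96600 Ω = 966 × 10^2.
9 → white
6 → blue
6 → blue
Multiplier 10^2 → red.
±1% tolerance → brown.

white, blue, blue, red, brown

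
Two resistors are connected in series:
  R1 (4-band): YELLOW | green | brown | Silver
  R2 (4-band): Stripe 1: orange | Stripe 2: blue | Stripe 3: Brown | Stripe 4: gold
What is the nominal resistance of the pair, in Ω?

810 Ω

R1: yellow, green → 45; brown ×10 → 450 Ω.
R2: orange, blue → 36; brown ×10 → 360 Ω.
Series: 450 + 360 = 810 Ω.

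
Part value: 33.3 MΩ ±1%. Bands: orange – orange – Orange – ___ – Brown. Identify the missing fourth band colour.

green

33300000 Ω = 333 × 10^5.
The fourth band is the multiplier, 10^5, which is green.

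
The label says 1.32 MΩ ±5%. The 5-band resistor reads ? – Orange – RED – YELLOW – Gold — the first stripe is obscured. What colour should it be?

1320000 Ω = 132 × 10^4.
The first band gives digit 1 of the significand, and 1 is brown.

brown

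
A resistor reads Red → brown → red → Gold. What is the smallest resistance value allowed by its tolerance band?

Red → 2 (first significant figure)
Brown → 1 (second significant figure)
Red → ×10^2 multiplier
Gold → ±5% tolerance
21 × 100 = 2100 Ω
Smallest = 2100 × (1 − 5/100) = 1995 Ω.

1995 Ω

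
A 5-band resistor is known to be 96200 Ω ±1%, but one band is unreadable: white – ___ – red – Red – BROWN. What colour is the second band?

blue

96200 Ω = 962 × 10^2.
The second band gives digit 6 of the significand, and 6 is blue.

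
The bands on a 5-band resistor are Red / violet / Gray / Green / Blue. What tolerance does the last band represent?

The last band, blue, is the tolerance band.
Blue corresponds to ±0.25%.

±0.25%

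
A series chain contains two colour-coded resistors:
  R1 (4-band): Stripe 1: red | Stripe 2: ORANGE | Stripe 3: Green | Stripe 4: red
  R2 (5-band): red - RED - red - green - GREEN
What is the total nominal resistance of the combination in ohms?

R1: red, orange → 23; green ×10^5 → 2300000 Ω.
R2: red, red, red → 222; green ×10^5 → 22200000 Ω.
Series: 2300000 + 22200000 = 24500000 Ω.

24500000 Ω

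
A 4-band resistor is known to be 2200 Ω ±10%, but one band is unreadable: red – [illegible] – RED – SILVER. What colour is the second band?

2200 Ω = 22 × 10^2.
The second band gives digit 2 of the significand, and 2 is red.

red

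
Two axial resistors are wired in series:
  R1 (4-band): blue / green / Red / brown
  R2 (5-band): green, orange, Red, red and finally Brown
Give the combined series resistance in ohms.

R1: blue, green → 65; red ×10^2 → 6500 Ω.
R2: green, orange, red → 532; red ×10^2 → 53200 Ω.
Series: 6500 + 53200 = 59700 Ω.

59700 Ω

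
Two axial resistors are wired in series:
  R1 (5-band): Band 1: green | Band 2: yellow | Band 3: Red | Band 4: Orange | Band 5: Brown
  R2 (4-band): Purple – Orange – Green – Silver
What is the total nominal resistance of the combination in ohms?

7842000 Ω

R1: green, yellow, red → 542; orange ×10^3 → 542000 Ω.
R2: violet, orange → 73; green ×10^5 → 7300000 Ω.
Series: 542000 + 7300000 = 7842000 Ω.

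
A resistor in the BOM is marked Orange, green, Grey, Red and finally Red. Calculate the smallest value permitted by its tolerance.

Orange → 3 (first significant figure)
Green → 5 (second significant figure)
Grey → 8 (third significant figure)
Red → ×10^2 multiplier
Red → ±2% tolerance
358 × 100 = 35800 Ω
Smallest = 35800 × (1 − 2/100) = 35084 Ω.

35084 Ω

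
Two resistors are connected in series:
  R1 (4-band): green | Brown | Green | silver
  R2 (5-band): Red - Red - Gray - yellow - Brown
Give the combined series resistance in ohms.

7380000 Ω

R1: green, brown → 51; green ×10^5 → 5100000 Ω.
R2: red, red, grey → 228; yellow ×10^4 → 2280000 Ω.
Series: 5100000 + 2280000 = 7380000 Ω.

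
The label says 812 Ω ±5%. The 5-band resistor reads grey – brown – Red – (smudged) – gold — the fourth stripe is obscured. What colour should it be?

black

812 Ω = 812 × 10^0.
The fourth band is the multiplier, 10^0, which is black.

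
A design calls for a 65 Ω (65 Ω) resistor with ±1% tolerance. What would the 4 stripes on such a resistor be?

65 Ω = 65 × 10^0.
6 → blue
5 → green
Multiplier 10^0 → black.
±1% tolerance → brown.

blue, green, black, brown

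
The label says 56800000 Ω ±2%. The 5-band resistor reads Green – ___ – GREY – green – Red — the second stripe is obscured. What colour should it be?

56800000 Ω = 568 × 10^5.
The second band gives digit 6 of the significand, and 6 is blue.

blue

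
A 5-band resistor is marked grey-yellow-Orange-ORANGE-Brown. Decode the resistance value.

843000 Ω

Grey → 8 (first significant figure)
Yellow → 4 (second significant figure)
Orange → 3 (third significant figure)
Orange → ×10^3 multiplier
843 × 1000 = 843000 Ω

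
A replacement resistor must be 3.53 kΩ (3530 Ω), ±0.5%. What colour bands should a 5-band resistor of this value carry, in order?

3530 Ω = 353 × 10^1.
3 → orange
5 → green
3 → orange
Multiplier 10^1 → brown.
±0.5% tolerance → green.

orange, green, orange, brown, green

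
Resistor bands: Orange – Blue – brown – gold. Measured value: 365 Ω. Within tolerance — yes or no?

Orange → 3 (first significant figure)
Blue → 6 (second significant figure)
Brown → ×10 multiplier
Gold → ±5% tolerance
36 × 10 = 360 Ω
Allowed range: 342 Ω to 378 Ω.
365 Ω lies inside that range.

yes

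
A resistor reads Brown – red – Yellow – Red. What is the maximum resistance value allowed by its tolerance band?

Brown → 1 (first significant figure)
Red → 2 (second significant figure)
Yellow → ×10^4 multiplier
Red → ±2% tolerance
12 × 10000 = 120000 Ω
Maximum = 120000 × (1 + 2/100) = 122400 Ω.

122400 Ω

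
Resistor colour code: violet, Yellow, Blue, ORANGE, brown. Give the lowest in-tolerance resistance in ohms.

738540 Ω

Violet → 7 (first significant figure)
Yellow → 4 (second significant figure)
Blue → 6 (third significant figure)
Orange → ×10^3 multiplier
Brown → ±1% tolerance
746 × 1000 = 746000 Ω
Lowest = 746000 × (1 − 1/100) = 738540 Ω.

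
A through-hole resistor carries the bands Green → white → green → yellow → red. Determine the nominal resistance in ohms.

5950000 Ω

Green → 5 (first significant figure)
White → 9 (second significant figure)
Green → 5 (third significant figure)
Yellow → ×10^4 multiplier
595 × 10000 = 5950000 Ω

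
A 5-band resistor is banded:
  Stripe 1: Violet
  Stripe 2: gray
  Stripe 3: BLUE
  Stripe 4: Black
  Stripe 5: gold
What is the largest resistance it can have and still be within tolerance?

825.3 Ω

Violet → 7 (first significant figure)
Grey → 8 (second significant figure)
Blue → 6 (third significant figure)
Black → ×1 multiplier
Gold → ±5% tolerance
786 × 1 = 786 Ω
Largest = 786 × (1 + 5/100) = 825.3 Ω.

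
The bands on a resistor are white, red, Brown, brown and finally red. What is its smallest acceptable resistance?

White → 9 (first significant figure)
Red → 2 (second significant figure)
Brown → 1 (third significant figure)
Brown → ×10 multiplier
Red → ±2% tolerance
921 × 10 = 9210 Ω
Smallest = 9210 × (1 − 2/100) = 9025.8 Ω.

9025.8 Ω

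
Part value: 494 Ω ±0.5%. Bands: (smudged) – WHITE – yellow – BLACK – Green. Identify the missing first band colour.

494 Ω = 494 × 10^0.
The first band gives digit 4 of the significand, and 4 is yellow.

yellow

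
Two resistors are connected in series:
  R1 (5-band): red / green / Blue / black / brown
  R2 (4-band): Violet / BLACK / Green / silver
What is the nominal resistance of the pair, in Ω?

7000256 Ω

R1: red, green, blue → 256; black ×1 → 256 Ω.
R2: violet, black → 70; green ×10^5 → 7000000 Ω.
Series: 256 + 7000000 = 7000256 Ω.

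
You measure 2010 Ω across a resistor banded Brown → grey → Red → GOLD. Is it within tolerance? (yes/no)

Brown → 1 (first significant figure)
Grey → 8 (second significant figure)
Red → ×10^2 multiplier
Gold → ±5% tolerance
18 × 100 = 1800 Ω
Allowed range: 1710 Ω to 1890 Ω.
2010 Ω lies outside that range.

no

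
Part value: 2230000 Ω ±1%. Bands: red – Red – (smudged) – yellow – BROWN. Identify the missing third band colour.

orange

2230000 Ω = 223 × 10^4.
The third band gives digit 3 of the significand, and 3 is orange.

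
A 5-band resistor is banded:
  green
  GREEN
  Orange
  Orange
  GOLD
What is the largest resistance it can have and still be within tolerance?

580650 Ω

Green → 5 (first significant figure)
Green → 5 (second significant figure)
Orange → 3 (third significant figure)
Orange → ×10^3 multiplier
Gold → ±5% tolerance
553 × 1000 = 553000 Ω
Largest = 553000 × (1 + 5/100) = 580650 Ω.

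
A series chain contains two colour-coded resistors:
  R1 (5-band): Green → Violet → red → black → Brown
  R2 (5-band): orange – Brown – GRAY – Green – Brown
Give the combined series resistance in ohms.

R1: green, violet, red → 572; black ×1 → 572 Ω.
R2: orange, brown, grey → 318; green ×10^5 → 31800000 Ω.
Series: 572 + 31800000 = 31800572 Ω.

31800572 Ω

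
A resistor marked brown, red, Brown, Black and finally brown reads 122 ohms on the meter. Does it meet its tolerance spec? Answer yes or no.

yes

Brown → 1 (first significant figure)
Red → 2 (second significant figure)
Brown → 1 (third significant figure)
Black → ×1 multiplier
Brown → ±1% tolerance
121 × 1 = 121 Ω
Allowed range: 119.79 Ω to 122.21 Ω.
122 ohms lies inside that range.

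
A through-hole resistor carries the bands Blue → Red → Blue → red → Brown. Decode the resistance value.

62600 Ω

Blue → 6 (first significant figure)
Red → 2 (second significant figure)
Blue → 6 (third significant figure)
Red → ×10^2 multiplier
626 × 100 = 62600 Ω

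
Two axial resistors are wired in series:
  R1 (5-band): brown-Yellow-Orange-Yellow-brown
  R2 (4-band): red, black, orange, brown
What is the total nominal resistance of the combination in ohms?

R1: brown, yellow, orange → 143; yellow ×10^4 → 1430000 Ω.
R2: red, black → 20; orange ×10^3 → 20000 Ω.
Series: 1430000 + 20000 = 1450000 Ω.

1450000 Ω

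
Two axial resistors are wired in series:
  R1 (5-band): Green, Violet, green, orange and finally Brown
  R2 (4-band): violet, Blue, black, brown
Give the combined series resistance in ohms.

R1: green, violet, green → 575; orange ×10^3 → 575000 Ω.
R2: violet, blue → 76; black ×1 → 76 Ω.
Series: 575000 + 76 = 575076 Ω.

575076 Ω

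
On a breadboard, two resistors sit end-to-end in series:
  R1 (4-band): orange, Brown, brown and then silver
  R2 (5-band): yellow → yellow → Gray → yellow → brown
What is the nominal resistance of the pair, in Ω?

4480310 Ω

R1: orange, brown → 31; brown ×10 → 310 Ω.
R2: yellow, yellow, grey → 448; yellow ×10^4 → 4480000 Ω.
Series: 310 + 4480000 = 4480310 Ω.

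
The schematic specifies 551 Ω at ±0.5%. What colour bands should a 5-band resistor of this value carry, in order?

551 Ω = 551 × 10^0.
5 → green
5 → green
1 → brown
Multiplier 10^0 → black.
±0.5% tolerance → green.

green, green, brown, black, green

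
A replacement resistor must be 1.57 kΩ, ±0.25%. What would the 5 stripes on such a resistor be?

1570 Ω = 157 × 10^1.
1 → brown
5 → green
7 → violet
Multiplier 10^1 → brown.
±0.25% tolerance → blue.

brown, green, violet, brown, blue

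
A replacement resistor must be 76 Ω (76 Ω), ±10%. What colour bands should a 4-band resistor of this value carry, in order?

76 Ω = 76 × 10^0.
7 → violet
6 → blue
Multiplier 10^0 → black.
±10% tolerance → silver.

violet, blue, black, silver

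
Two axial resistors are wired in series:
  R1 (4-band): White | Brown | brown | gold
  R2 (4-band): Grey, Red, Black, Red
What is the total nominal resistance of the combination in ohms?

R1: white, brown → 91; brown ×10 → 910 Ω.
R2: grey, red → 82; black ×1 → 82 Ω.
Series: 910 + 82 = 992 Ω.

992 Ω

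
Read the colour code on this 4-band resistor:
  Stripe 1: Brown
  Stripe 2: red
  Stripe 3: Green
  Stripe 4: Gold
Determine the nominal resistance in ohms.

1200000 Ω

Brown → 1 (first significant figure)
Red → 2 (second significant figure)
Green → ×10^5 multiplier
12 × 100000 = 1200000 Ω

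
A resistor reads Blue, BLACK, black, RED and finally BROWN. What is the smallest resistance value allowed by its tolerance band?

59400 Ω

Blue → 6 (first significant figure)
Black → 0 (second significant figure)
Black → 0 (third significant figure)
Red → ×10^2 multiplier
Brown → ±1% tolerance
600 × 100 = 60000 Ω
Smallest = 60000 × (1 − 1/100) = 59400 Ω.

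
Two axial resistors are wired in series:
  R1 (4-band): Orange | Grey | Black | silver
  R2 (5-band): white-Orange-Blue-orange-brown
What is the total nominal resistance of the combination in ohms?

936038 Ω

R1: orange, grey → 38; black ×1 → 38 Ω.
R2: white, orange, blue → 936; orange ×10^3 → 936000 Ω.
Series: 38 + 936000 = 936038 Ω.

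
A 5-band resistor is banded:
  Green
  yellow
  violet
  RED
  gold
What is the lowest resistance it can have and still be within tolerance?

Green → 5 (first significant figure)
Yellow → 4 (second significant figure)
Violet → 7 (third significant figure)
Red → ×10^2 multiplier
Gold → ±5% tolerance
547 × 100 = 54700 Ω
Lowest = 54700 × (1 − 5/100) = 51965 Ω.

51965 Ω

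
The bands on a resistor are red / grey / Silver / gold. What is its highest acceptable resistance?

Red → 2 (first significant figure)
Grey → 8 (second significant figure)
Silver → ×0.01 multiplier
Gold → ±5% tolerance
28 × 0.01 = 0.28 Ω
Highest = 0.28 × (1 + 5/100) = 0.294 Ω.

0.294 Ω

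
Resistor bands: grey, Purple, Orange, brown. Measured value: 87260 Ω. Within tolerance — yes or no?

yes

Grey → 8 (first significant figure)
Violet → 7 (second significant figure)
Orange → ×10^3 multiplier
Brown → ±1% tolerance
87 × 1000 = 87000 Ω
Allowed range: 86130 Ω to 87870 Ω.
87260 Ω lies inside that range.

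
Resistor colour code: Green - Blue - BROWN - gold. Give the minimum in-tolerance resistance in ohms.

Green → 5 (first significant figure)
Blue → 6 (second significant figure)
Brown → ×10 multiplier
Gold → ±5% tolerance
56 × 10 = 560 Ω
Minimum = 560 × (1 − 5/100) = 532 Ω.

532 Ω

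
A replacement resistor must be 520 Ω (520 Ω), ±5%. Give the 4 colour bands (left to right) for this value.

520 Ω = 52 × 10^1.
5 → green
2 → red
Multiplier 10^1 → brown.
±5% tolerance → gold.

green, red, brown, gold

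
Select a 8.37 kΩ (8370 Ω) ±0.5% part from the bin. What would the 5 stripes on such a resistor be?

8370 Ω = 837 × 10^1.
8 → grey
3 → orange
7 → violet
Multiplier 10^1 → brown.
±0.5% tolerance → green.

grey, orange, violet, brown, green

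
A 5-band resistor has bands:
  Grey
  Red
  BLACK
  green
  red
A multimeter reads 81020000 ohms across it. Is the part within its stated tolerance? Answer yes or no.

Grey → 8 (first significant figure)
Red → 2 (second significant figure)
Black → 0 (third significant figure)
Green → ×10^5 multiplier
Red → ±2% tolerance
820 × 100000 = 82000000 Ω
Allowed range: 80360000 Ω to 83640000 Ω.
81020000 ohms lies inside that range.

yes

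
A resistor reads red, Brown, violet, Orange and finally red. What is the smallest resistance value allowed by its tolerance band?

212660 Ω

Red → 2 (first significant figure)
Brown → 1 (second significant figure)
Violet → 7 (third significant figure)
Orange → ×10^3 multiplier
Red → ±2% tolerance
217 × 1000 = 217000 Ω
Smallest = 217000 × (1 − 2/100) = 212660 Ω.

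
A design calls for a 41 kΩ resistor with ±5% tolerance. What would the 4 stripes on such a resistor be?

yellow, brown, orange, gold

41000 Ω = 41 × 10^3.
4 → yellow
1 → brown
Multiplier 10^3 → orange.
±5% tolerance → gold.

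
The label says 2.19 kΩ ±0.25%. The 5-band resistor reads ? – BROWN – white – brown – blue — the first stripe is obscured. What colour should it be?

2190 Ω = 219 × 10^1.
The first band gives digit 2 of the significand, and 2 is red.

red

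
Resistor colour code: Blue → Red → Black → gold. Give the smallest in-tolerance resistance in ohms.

Blue → 6 (first significant figure)
Red → 2 (second significant figure)
Black → ×1 multiplier
Gold → ±5% tolerance
62 × 1 = 62 Ω
Smallest = 62 × (1 − 5/100) = 58.9 Ω.

58.9 Ω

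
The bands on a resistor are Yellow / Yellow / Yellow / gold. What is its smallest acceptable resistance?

Yellow → 4 (first significant figure)
Yellow → 4 (second significant figure)
Yellow → ×10^4 multiplier
Gold → ±5% tolerance
44 × 10000 = 440000 Ω
Smallest = 440000 × (1 − 5/100) = 418000 Ω.

418000 Ω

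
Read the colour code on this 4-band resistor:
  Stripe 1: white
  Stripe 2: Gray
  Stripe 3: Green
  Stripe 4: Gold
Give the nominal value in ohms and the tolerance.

White → 9 (first significant figure)
Grey → 8 (second significant figure)
Green → ×10^5 multiplier
Gold → ±5% tolerance
98 × 100000 = 9800000 Ω

9800000 Ω ±5%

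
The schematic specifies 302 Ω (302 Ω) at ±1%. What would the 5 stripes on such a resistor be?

302 Ω = 302 × 10^0.
3 → orange
0 → black
2 → red
Multiplier 10^0 → black.
±1% tolerance → brown.

orange, black, red, black, brown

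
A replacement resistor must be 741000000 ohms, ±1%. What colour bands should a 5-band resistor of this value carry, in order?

741000000 Ω = 741 × 10^6.
7 → violet
4 → yellow
1 → brown
Multiplier 10^6 → blue.
±1% tolerance → brown.

violet, yellow, brown, blue, brown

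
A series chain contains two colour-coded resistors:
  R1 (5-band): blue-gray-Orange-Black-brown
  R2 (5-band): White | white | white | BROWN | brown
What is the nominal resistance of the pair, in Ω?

10673 Ω

R1: blue, grey, orange → 683; black ×1 → 683 Ω.
R2: white, white, white → 999; brown ×10 → 9990 Ω.
Series: 683 + 9990 = 10673 Ω.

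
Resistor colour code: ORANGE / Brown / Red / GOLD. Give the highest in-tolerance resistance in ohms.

Orange → 3 (first significant figure)
Brown → 1 (second significant figure)
Red → ×10^2 multiplier
Gold → ±5% tolerance
31 × 100 = 3100 Ω
Highest = 3100 × (1 + 5/100) = 3255 Ω.

3255 Ω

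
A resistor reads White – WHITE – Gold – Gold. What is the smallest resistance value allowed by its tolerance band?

9.405 Ω

White → 9 (first significant figure)
White → 9 (second significant figure)
Gold → ×0.1 multiplier
Gold → ±5% tolerance
99 × 0.1 = 9.9 Ω
Smallest = 9.9 × (1 − 5/100) = 9.405 Ω.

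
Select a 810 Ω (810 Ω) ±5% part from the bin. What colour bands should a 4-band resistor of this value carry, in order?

grey, brown, brown, gold

810 Ω = 81 × 10^1.
8 → grey
1 → brown
Multiplier 10^1 → brown.
±5% tolerance → gold.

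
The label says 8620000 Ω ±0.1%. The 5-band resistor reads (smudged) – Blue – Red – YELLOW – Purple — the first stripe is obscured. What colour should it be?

grey

8620000 Ω = 862 × 10^4.
The first band gives digit 8 of the significand, and 8 is grey.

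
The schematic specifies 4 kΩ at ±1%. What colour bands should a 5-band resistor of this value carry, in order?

4000 Ω = 400 × 10^1.
4 → yellow
0 → black
0 → black
Multiplier 10^1 → brown.
±1% tolerance → brown.

yellow, black, black, brown, brown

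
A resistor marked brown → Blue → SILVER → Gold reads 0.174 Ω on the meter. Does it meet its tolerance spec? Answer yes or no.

no

Brown → 1 (first significant figure)
Blue → 6 (second significant figure)
Silver → ×0.01 multiplier
Gold → ±5% tolerance
16 × 0.01 = 0.16 Ω
Allowed range: 0.152 Ω to 0.168 Ω.
0.174 Ω lies outside that range.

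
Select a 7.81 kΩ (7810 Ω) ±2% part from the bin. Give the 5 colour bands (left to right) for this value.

7810 Ω = 781 × 10^1.
7 → violet
8 → grey
1 → brown
Multiplier 10^1 → brown.
±2% tolerance → red.

violet, grey, brown, brown, red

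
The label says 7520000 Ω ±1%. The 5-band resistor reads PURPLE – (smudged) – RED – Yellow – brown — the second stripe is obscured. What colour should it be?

green

7520000 Ω = 752 × 10^4.
The second band gives digit 5 of the significand, and 5 is green.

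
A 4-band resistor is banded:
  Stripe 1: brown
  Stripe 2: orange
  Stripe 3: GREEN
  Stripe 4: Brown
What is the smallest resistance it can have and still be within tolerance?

1287000 Ω

Brown → 1 (first significant figure)
Orange → 3 (second significant figure)
Green → ×10^5 multiplier
Brown → ±1% tolerance
13 × 100000 = 1300000 Ω
Smallest = 1300000 × (1 − 1/100) = 1287000 Ω.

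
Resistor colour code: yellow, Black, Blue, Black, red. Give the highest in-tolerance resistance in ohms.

Yellow → 4 (first significant figure)
Black → 0 (second significant figure)
Blue → 6 (third significant figure)
Black → ×1 multiplier
Red → ±2% tolerance
406 × 1 = 406 Ω
Highest = 406 × (1 + 2/100) = 414.12 Ω.

414.12 Ω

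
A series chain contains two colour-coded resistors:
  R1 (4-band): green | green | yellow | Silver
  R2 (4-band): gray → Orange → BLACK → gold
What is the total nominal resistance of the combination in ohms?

R1: green, green → 55; yellow ×10^4 → 550000 Ω.
R2: grey, orange → 83; black ×1 → 83 Ω.
Series: 550000 + 83 = 550083 Ω.

550083 Ω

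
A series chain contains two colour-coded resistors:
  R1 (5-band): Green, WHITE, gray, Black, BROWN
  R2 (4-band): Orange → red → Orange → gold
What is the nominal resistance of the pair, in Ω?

R1: green, white, grey → 598; black ×1 → 598 Ω.
R2: orange, red → 32; orange ×10^3 → 32000 Ω.
Series: 598 + 32000 = 32598 Ω.

32598 Ω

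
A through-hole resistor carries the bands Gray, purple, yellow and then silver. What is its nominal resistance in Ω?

870000 Ω

Grey → 8 (first significant figure)
Violet → 7 (second significant figure)
Yellow → ×10^4 multiplier
87 × 10000 = 870000 Ω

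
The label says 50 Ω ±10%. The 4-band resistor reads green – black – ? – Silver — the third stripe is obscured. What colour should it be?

50 Ω = 50 × 10^0.
The third band is the multiplier, 10^0, which is black.

black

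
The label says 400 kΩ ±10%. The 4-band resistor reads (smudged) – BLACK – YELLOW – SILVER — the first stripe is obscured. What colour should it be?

yellow

400000 Ω = 40 × 10^4.
The first band gives digit 4 of the significand, and 4 is yellow.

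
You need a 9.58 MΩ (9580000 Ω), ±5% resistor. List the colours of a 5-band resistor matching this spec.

white, green, grey, yellow, gold

9580000 Ω = 958 × 10^4.
9 → white
5 → green
8 → grey
Multiplier 10^4 → yellow.
±5% tolerance → gold.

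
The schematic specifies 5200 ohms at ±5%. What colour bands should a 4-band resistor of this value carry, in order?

5200 Ω = 52 × 10^2.
5 → green
2 → red
Multiplier 10^2 → red.
±5% tolerance → gold.

green, red, red, gold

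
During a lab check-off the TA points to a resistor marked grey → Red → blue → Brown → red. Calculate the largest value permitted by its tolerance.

8425.2 Ω

Grey → 8 (first significant figure)
Red → 2 (second significant figure)
Blue → 6 (third significant figure)
Brown → ×10 multiplier
Red → ±2% tolerance
826 × 10 = 8260 Ω
Largest = 8260 × (1 + 2/100) = 8425.2 Ω.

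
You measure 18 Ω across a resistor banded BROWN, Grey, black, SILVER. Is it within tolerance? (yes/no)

Brown → 1 (first significant figure)
Grey → 8 (second significant figure)
Black → ×1 multiplier
Silver → ±10% tolerance
18 × 1 = 18 Ω
Allowed range: 16.2 Ω to 19.8 Ω.
18 Ω lies inside that range.

yes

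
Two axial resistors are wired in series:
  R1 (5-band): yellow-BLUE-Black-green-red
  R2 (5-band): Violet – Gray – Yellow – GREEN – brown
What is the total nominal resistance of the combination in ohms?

124400000 Ω

R1: yellow, blue, black → 460; green ×10^5 → 46000000 Ω.
R2: violet, grey, yellow → 784; green ×10^5 → 78400000 Ω.
Series: 46000000 + 78400000 = 124400000 Ω.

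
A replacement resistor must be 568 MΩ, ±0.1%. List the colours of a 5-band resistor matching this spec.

green, blue, grey, blue, violet

568000000 Ω = 568 × 10^6.
5 → green
6 → blue
8 → grey
Multiplier 10^6 → blue.
±0.1% tolerance → violet.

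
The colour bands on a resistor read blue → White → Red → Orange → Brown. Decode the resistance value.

692000 Ω

Blue → 6 (first significant figure)
White → 9 (second significant figure)
Red → 2 (third significant figure)
Orange → ×10^3 multiplier
692 × 1000 = 692000 Ω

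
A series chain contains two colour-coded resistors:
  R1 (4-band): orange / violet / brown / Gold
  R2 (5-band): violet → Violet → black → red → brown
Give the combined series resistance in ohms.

R1: orange, violet → 37; brown ×10 → 370 Ω.
R2: violet, violet, black → 770; red ×10^2 → 77000 Ω.
Series: 370 + 77000 = 77370 Ω.

77370 Ω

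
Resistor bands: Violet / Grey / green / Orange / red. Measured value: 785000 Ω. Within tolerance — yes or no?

yes

Violet → 7 (first significant figure)
Grey → 8 (second significant figure)
Green → 5 (third significant figure)
Orange → ×10^3 multiplier
Red → ±2% tolerance
785 × 1000 = 785000 Ω
Allowed range: 769300 Ω to 800700 Ω.
785000 Ω lies inside that range.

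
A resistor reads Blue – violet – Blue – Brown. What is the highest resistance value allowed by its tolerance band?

67670000 Ω

Blue → 6 (first significant figure)
Violet → 7 (second significant figure)
Blue → ×10^6 multiplier
Brown → ±1% tolerance
67 × 1000000 = 67000000 Ω
Highest = 67000000 × (1 + 1/100) = 67670000 Ω.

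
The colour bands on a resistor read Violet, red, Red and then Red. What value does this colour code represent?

Violet → 7 (first significant figure)
Red → 2 (second significant figure)
Red → ×10^2 multiplier
72 × 100 = 7200 Ω

7200 Ω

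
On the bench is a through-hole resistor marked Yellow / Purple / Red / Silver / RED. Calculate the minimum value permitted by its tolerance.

Yellow → 4 (first significant figure)
Violet → 7 (second significant figure)
Red → 2 (third significant figure)
Silver → ×0.01 multiplier
Red → ±2% tolerance
472 × 0.01 = 4.72 Ω
Minimum = 4.72 × (1 − 2/100) = 4.6256 Ω.

4.6256 Ω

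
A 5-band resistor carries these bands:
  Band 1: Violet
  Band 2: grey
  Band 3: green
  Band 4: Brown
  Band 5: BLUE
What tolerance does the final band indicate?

The last band, blue, is the tolerance band.
Blue corresponds to ±0.25%.

±0.25%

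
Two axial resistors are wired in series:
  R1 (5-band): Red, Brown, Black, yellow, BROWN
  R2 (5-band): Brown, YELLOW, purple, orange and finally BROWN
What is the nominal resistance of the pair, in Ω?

R1: red, brown, black → 210; yellow ×10^4 → 2100000 Ω.
R2: brown, yellow, violet → 147; orange ×10^3 → 147000 Ω.
Series: 2100000 + 147000 = 2247000 Ω.

2247000 Ω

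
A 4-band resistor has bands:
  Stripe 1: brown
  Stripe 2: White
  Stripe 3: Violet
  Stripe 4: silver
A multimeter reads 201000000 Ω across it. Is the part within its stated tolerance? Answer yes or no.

Brown → 1 (first significant figure)
White → 9 (second significant figure)
Violet → ×10^7 multiplier
Silver → ±10% tolerance
19 × 10000000 = 190000000 Ω
Allowed range: 171000000 Ω to 209000000 Ω.
201000000 Ω lies inside that range.

yes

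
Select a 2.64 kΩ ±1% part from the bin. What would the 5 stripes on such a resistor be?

2640 Ω = 264 × 10^1.
2 → red
6 → blue
4 → yellow
Multiplier 10^1 → brown.
±1% tolerance → brown.

red, blue, yellow, brown, brown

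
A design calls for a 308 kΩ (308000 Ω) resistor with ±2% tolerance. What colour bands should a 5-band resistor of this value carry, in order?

orange, black, grey, orange, red

308000 Ω = 308 × 10^3.
3 → orange
0 → black
8 → grey
Multiplier 10^3 → orange.
±2% tolerance → red.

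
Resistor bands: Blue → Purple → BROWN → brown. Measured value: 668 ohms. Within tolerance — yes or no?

Blue → 6 (first significant figure)
Violet → 7 (second significant figure)
Brown → ×10 multiplier
Brown → ±1% tolerance
67 × 10 = 670 Ω
Allowed range: 663.3 Ω to 676.7 Ω.
668 ohms lies inside that range.

yes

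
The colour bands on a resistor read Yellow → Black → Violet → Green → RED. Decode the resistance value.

Yellow → 4 (first significant figure)
Black → 0 (second significant figure)
Violet → 7 (third significant figure)
Green → ×10^5 multiplier
407 × 100000 = 40700000 Ω

40700000 Ω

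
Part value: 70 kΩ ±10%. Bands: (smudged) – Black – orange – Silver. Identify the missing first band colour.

70000 Ω = 70 × 10^3.
The first band gives digit 7 of the significand, and 7 is violet.

violet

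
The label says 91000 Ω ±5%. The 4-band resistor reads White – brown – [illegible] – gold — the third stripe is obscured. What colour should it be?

91000 Ω = 91 × 10^3.
The third band is the multiplier, 10^3, which is orange.

orange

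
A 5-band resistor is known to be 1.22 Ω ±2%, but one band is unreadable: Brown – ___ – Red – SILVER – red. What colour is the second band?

1.22 Ω = 122 × 10^-2.
The second band gives digit 2 of the significand, and 2 is red.

red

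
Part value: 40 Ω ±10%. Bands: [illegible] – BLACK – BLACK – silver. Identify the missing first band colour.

yellow

40 Ω = 40 × 10^0.
The first band gives digit 4 of the significand, and 4 is yellow.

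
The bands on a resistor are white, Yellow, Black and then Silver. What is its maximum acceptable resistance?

White → 9 (first significant figure)
Yellow → 4 (second significant figure)
Black → ×1 multiplier
Silver → ±10% tolerance
94 × 1 = 94 Ω
Maximum = 94 × (1 + 10/100) = 103.4 Ω.

103.4 Ω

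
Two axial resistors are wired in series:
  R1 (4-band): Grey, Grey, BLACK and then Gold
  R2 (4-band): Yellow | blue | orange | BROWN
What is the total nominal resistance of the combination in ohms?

46088 Ω

R1: grey, grey → 88; black ×1 → 88 Ω.
R2: yellow, blue → 46; orange ×10^3 → 46000 Ω.
Series: 88 + 46000 = 46088 Ω.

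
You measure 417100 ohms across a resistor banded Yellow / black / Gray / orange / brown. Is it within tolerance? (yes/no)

Yellow → 4 (first significant figure)
Black → 0 (second significant figure)
Grey → 8 (third significant figure)
Orange → ×10^3 multiplier
Brown → ±1% tolerance
408 × 1000 = 408000 Ω
Allowed range: 403920 Ω to 412080 Ω.
417100 ohms lies outside that range.

no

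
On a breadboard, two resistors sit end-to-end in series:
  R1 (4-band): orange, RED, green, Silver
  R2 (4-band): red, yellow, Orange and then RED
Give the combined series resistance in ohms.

R1: orange, red → 32; green ×10^5 → 3200000 Ω.
R2: red, yellow → 24; orange ×10^3 → 24000 Ω.
Series: 3200000 + 24000 = 3224000 Ω.

3224000 Ω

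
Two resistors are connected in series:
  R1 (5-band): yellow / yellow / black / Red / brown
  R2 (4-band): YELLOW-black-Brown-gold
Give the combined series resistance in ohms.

44400 Ω

R1: yellow, yellow, black → 440; red ×10^2 → 44000 Ω.
R2: yellow, black → 40; brown ×10 → 400 Ω.
Series: 44000 + 400 = 44400 Ω.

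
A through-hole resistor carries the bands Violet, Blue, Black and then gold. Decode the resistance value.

Violet → 7 (first significant figure)
Blue → 6 (second significant figure)
Black → ×1 multiplier
76 × 1 = 76 Ω

76 Ω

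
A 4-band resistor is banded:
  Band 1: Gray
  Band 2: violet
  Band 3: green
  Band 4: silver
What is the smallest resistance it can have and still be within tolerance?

Grey → 8 (first significant figure)
Violet → 7 (second significant figure)
Green → ×10^5 multiplier
Silver → ±10% tolerance
87 × 100000 = 8700000 Ω
Smallest = 8700000 × (1 − 10/100) = 7830000 Ω.

7830000 Ω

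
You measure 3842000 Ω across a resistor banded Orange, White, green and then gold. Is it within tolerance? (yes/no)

Orange → 3 (first significant figure)
White → 9 (second significant figure)
Green → ×10^5 multiplier
Gold → ±5% tolerance
39 × 100000 = 3900000 Ω
Allowed range: 3705000 Ω to 4095000 Ω.
3842000 Ω lies inside that range.

yes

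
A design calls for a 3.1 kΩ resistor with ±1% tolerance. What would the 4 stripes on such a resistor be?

3100 Ω = 31 × 10^2.
3 → orange
1 → brown
Multiplier 10^2 → red.
±1% tolerance → brown.

orange, brown, red, brown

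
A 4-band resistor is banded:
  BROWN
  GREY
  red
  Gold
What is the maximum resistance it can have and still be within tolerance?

Brown → 1 (first significant figure)
Grey → 8 (second significant figure)
Red → ×10^2 multiplier
Gold → ±5% tolerance
18 × 100 = 1800 Ω
Maximum = 1800 × (1 + 5/100) = 1890 Ω.

1890 Ω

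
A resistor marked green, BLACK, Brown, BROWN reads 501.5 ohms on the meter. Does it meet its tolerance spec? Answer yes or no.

Green → 5 (first significant figure)
Black → 0 (second significant figure)
Brown → ×10 multiplier
Brown → ±1% tolerance
50 × 10 = 500 Ω
Allowed range: 495 Ω to 505 Ω.
501.5 ohms lies inside that range.

yes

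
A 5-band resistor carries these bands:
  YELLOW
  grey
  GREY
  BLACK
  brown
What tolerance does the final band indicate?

The last band, brown, is the tolerance band.
Brown corresponds to ±1%.

±1%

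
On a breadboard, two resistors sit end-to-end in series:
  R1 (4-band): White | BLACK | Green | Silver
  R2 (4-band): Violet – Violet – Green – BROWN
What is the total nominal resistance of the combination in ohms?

R1: white, black → 90; green ×10^5 → 9000000 Ω.
R2: violet, violet → 77; green ×10^5 → 7700000 Ω.
Series: 9000000 + 7700000 = 16700000 Ω.

16700000 Ω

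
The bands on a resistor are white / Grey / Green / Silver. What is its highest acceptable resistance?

White → 9 (first significant figure)
Grey → 8 (second significant figure)
Green → ×10^5 multiplier
Silver → ±10% tolerance
98 × 100000 = 9800000 Ω
Highest = 9800000 × (1 + 10/100) = 10780000 Ω.

10780000 Ω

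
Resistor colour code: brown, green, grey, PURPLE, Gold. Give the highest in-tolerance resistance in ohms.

Brown → 1 (first significant figure)
Green → 5 (second significant figure)
Grey → 8 (third significant figure)
Violet → ×10^7 multiplier
Gold → ±5% tolerance
158 × 10000000 = 1580000000 Ω
Highest = 1580000000 × (1 + 5/100) = 1659000000 Ω.

1659000000 Ω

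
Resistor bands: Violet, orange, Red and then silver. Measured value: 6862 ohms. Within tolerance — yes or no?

yes

Violet → 7 (first significant figure)
Orange → 3 (second significant figure)
Red → ×10^2 multiplier
Silver → ±10% tolerance
73 × 100 = 7300 Ω
Allowed range: 6570 Ω to 8030 Ω.
6862 ohms lies inside that range.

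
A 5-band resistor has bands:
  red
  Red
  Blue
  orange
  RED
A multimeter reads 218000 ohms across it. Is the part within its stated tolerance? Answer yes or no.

no

Red → 2 (first significant figure)
Red → 2 (second significant figure)
Blue → 6 (third significant figure)
Orange → ×10^3 multiplier
Red → ±2% tolerance
226 × 1000 = 226000 Ω
Allowed range: 221480 Ω to 230520 Ω.
218000 ohms lies outside that range.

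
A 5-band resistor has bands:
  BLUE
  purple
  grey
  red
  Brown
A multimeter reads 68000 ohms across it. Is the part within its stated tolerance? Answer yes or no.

yes

Blue → 6 (first significant figure)
Violet → 7 (second significant figure)
Grey → 8 (third significant figure)
Red → ×10^2 multiplier
Brown → ±1% tolerance
678 × 100 = 67800 Ω
Allowed range: 67122 Ω to 68478 Ω.
68000 ohms lies inside that range.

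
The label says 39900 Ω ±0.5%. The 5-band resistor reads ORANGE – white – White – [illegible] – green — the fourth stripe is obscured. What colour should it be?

39900 Ω = 399 × 10^2.
The fourth band is the multiplier, 10^2, which is red.

red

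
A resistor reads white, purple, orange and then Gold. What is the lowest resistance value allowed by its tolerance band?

92150 Ω

White → 9 (first significant figure)
Violet → 7 (second significant figure)
Orange → ×10^3 multiplier
Gold → ±5% tolerance
97 × 1000 = 97000 Ω
Lowest = 97000 × (1 − 5/100) = 92150 Ω.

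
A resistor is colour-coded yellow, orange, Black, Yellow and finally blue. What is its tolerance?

±0.25%

The last band, blue, is the tolerance band.
Blue corresponds to ±0.25%.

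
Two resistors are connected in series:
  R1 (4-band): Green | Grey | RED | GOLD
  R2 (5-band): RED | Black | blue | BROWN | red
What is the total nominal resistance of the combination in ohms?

7860 Ω

R1: green, grey → 58; red ×10^2 → 5800 Ω.
R2: red, black, blue → 206; brown ×10 → 2060 Ω.
Series: 5800 + 2060 = 7860 Ω.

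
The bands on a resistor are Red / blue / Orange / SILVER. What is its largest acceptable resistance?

28600 Ω

Red → 2 (first significant figure)
Blue → 6 (second significant figure)
Orange → ×10^3 multiplier
Silver → ±10% tolerance
26 × 1000 = 26000 Ω
Largest = 26000 × (1 + 10/100) = 28600 Ω.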